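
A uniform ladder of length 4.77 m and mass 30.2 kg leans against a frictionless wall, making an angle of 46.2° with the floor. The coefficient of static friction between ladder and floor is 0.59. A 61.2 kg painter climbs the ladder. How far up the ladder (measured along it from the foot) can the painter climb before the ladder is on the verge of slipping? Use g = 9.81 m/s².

Sum moments about the foot of the ladder (the floor normal and friction both act there and drop out).
Ladder weight 30.2×9.81 = 296.3 N acts at 2.385 m along the ladder; its horizontal arm is 2.385·cos46.2° = 1.651 m → τ = 489.2 N·m clockwise.
Painter weight 61.2×9.81 = 600.4 N at distance d → arm d·cos46.2° → τ = 600.4·d·0.6921 clockwise.
Wall normal N at the top has arm L sinθ = 3.443 m counterclockwise, so Στ = 0 gives N·3.443 = 489.2 + 415.5·d.
ΣFy = 0 ⇒ N_floor = 896.7 N, so the maximum friction is μ_s·N_floor = 0.59×896.7 = 529.1 N. ΣFx = 0 ⇒ N_wall = f, so at the slipping point N = 529.1 N.
Substituting: 529.1×3.443 = 489.2 + 415.5·d ⇒ d = (1822 − 489.2) / 415.5 = 3.21 m.

d ≈ 3.21 m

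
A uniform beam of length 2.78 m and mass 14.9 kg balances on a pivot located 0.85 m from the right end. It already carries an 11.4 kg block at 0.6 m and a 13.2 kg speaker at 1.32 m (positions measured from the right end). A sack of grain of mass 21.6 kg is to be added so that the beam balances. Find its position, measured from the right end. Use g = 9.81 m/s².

x ≈ 0.322 m from the right end

Take moments about the pivot (at 0.85 m from the right end).
Beam weight: 14.9 × 9.81 = 146.2 N down at 1.39 m → arm 0.54 m, τ = 146.2 × 0.54 = 78.95 N·m counterclockwise.
Block: 11.4 × 9.81 = 111.8 N down at 0.6 m → arm 0.25 m, τ = 111.8 × 0.25 = 27.95 N·m clockwise.
Speaker: 13.2 × 9.81 = 129.5 N down at 1.32 m → arm 0.47 m, τ = 129.5 × 0.47 = 60.86 N·m counterclockwise.
Net moment of existing loads = 111.9 N·m counterclockwise.
The sack of grain weighs 21.6 × 9.81 = 211.9 N and must supply an equal clockwise moment, so its lever arm about the pivot is 111.9 / 211.9 = 0.528 m.
That puts it at 0.85 − 0.528 = 0.322 m from the right end.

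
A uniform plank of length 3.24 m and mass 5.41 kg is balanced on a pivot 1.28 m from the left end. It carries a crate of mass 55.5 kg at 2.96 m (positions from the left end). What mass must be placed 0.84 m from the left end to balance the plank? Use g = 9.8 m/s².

Choose the pivot (at 1.28 m from the left end) as the axis so the support reaction has zero arm there.
Beam weight: 5.41 × 9.8 = 53.02 N down at 1.62 m → arm 0.34 m, τ = 53.02 × 0.34 = 18.03 N·m clockwise.
Crate: 55.5 × 9.8 = 543.9 N down at 2.96 m → arm 1.68 m, τ = 543.9 × 1.68 = 913.8 N·m clockwise.
Net moment of known loads = 931.8 N·m clockwise.
An unknown mass m at 0.84 m has arm 0.44 m; its moment is m·g·0.44 counterclockwise.
Balancing moments: m × 9.8 × 0.44 = 931.8, giving m = 931.8 / (9.8 × 0.44) = 216 kg.

m ≈ 216 kg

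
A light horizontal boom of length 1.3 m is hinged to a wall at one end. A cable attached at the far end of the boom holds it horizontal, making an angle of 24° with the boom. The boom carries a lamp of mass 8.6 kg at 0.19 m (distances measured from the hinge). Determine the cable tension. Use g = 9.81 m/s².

About the hinge:
Lamp: 8.6 × 9.81 = 84.37 N down at 0.19 m → arm 0.19 m, τ = 84.37 × 0.19 = 16.03 N·m clockwise.
Total clockwise load moment = 16.03 N·m.
The cable tension T acts at 1.3 m; only its component perpendicular to the boom, T sinθ, produces torque. sin 24° = 0.4067.
Balancing moments: T × 1.3 × 0.4067 = 16.03, giving T = 16.03 / 0.5287 = 30.3 N.

T ≈ 30.3 N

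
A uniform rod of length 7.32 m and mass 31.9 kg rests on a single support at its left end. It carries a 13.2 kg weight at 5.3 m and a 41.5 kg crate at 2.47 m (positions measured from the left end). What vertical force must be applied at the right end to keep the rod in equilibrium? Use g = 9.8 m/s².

About the left end:
Beam weight: 31.9 × 9.8 = 312.6 N down at 3.66 m → arm 3.66 m, τ = 312.6 × 3.66 = 1144 N·m clockwise.
Weight: 13.2 × 9.8 = 129.4 N down at 5.3 m → arm 5.3 m, τ = 129.4 × 5.3 = 685.8 N·m clockwise.
Crate: 41.5 × 9.8 = 406.7 N down at 2.47 m → arm 2.47 m, τ = 406.7 × 2.47 = 1005 N·m clockwise.
Net moment of the loads = 2835 N·m clockwise.
The upward force F acts at the right end, arm 7.32 m, giving F × 7.32 counterclockwise.
For rotational equilibrium, F × 7.32 = 2835, so F = 2835 / 7.32 = 387 N.

F ≈ 387 N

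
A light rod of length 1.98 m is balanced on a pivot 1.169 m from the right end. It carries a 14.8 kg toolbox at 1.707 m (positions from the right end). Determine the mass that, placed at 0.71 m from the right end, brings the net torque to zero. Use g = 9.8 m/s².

m ≈ 17.3 kg

Taking torques about the pivot (at 1.169 m from the right end):
Toolbox: 14.8 × 9.8 = 145 N down at 1.707 m → arm 0.538 m, τ = 145 × 0.538 = 78.01 N·m counterclockwise.
Net moment of known loads = 78.01 N·m counterclockwise.
An unknown mass m at 0.71 m has arm 0.459 m; its moment is m·g·0.459 clockwise.
Balancing moments: m × 9.8 × 0.459 = 78.01, giving m = 78.01 / (9.8 × 0.459) = 17.3 kg.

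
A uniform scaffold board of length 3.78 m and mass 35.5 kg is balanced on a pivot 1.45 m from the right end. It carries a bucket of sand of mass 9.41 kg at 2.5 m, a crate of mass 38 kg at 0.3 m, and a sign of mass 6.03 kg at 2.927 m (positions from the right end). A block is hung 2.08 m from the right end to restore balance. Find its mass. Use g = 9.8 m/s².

Take moments about the pivot (at 1.45 m from the right end).
Beam weight: 35.5 × 9.8 = 347.9 N down at 1.89 m → arm 0.44 m, τ = 347.9 × 0.44 = 153.1 N·m counterclockwise.
Bucket of sand: 9.41 × 9.8 = 92.22 N down at 2.5 m → arm 1.05 m, τ = 92.22 × 1.05 = 96.83 N·m counterclockwise.
Crate: 38 × 9.8 = 372.4 N down at 0.3 m → arm 1.15 m, τ = 372.4 × 1.15 = 428.3 N·m clockwise.
Sign: 6.03 × 9.8 = 59.09 N down at 2.927 m → arm 1.477 m, τ = 59.09 × 1.477 = 87.28 N·m counterclockwise.
Net moment of known loads = 91.09 N·m clockwise.
An unknown mass m at 2.08 m has arm 0.63 m; its moment is m·g·0.63 counterclockwise.
Setting net torque to zero: m × 9.8 × 0.63 = 91.09 → m = 91.09 / (9.8 × 0.63) = 14.8 kg.

m ≈ 14.8 kg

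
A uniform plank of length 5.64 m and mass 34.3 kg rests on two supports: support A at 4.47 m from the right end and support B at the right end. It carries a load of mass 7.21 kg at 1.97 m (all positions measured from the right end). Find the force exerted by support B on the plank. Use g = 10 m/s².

R_B ≈ 167 N

Sum moments about support A (its reaction then has zero moment arm).
Beam weight: 34.3 × 10 = 343 N down at 2.82 m → arm 1.65 m, τ = 343 × 1.65 = 565.9 N·m clockwise.
Load: 7.21 × 10 = 72.1 N down at 1.97 m → arm 2.5 m, τ = 72.1 × 2.5 = 180.2 N·m clockwise.
Net load moment about support A = 746.1 N·m clockwise.
Reaction R at support B is upward at 0 m, arm 4.47 m → moment R × 4.47 counterclockwise.
Setting net torque to zero: R × 4.47 = 746.1 → R = 167 N.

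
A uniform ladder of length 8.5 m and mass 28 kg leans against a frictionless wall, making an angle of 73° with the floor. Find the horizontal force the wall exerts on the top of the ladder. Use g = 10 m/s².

Sum moments about the foot of the ladder (the floor normal and friction both act there and drop out).
Ladder weight 28×10 = 280 N acts at 4.25 m along the ladder; its horizontal arm is 4.25·cos73° = 1.243 m → τ = 348 N·m clockwise.
Wall normal N acts horizontally at the top; its moment arm is the height L sinθ = 8.5·sin73° = 8.129 m, counterclockwise.
Balancing moments: N × 8.129 = 348, giving N = 42.8 N.

N_wall ≈ 42.8 N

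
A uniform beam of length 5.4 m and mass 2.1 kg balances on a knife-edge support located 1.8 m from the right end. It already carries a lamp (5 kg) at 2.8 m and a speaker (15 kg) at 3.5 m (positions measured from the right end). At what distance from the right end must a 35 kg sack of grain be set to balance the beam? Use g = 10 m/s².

x ≈ 0.875 m from the right end

Taking torques about the knife-edge support (at 1.8 m from the right end):
Beam weight: 2.1 × 10 = 21 N down at 2.7 m → arm 0.9 m, τ = 21 × 0.9 = 18.9 N·m counterclockwise.
Lamp: 5 × 10 = 50 N down at 2.8 m → arm 1 m, τ = 50 × 1 = 50 N·m counterclockwise.
Speaker: 15 × 10 = 150 N down at 3.5 m → arm 1.7 m, τ = 150 × 1.7 = 255 N·m counterclockwise.
Net moment of existing loads = 323.9 N·m counterclockwise.
The sack of grain weighs 35 × 10 = 350 N and must supply an equal clockwise moment, so its lever arm about the knife-edge support is 323.9 / 350 = 0.925 m.
That puts it at 1.8 − 0.925 = 0.875 m from the right end.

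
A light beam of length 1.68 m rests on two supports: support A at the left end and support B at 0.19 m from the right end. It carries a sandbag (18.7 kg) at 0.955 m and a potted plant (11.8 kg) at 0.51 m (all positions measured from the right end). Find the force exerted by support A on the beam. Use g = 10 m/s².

Choose support B as the axis so its reaction then has zero moment arm.
Sandbag: 18.7 × 10 = 187 N down at 0.955 m → arm 0.765 m, τ = 187 × 0.765 = 143.1 N·m counterclockwise.
Potted plant: 11.8 × 10 = 118 N down at 0.51 m → arm 0.32 m, τ = 118 × 0.32 = 37.76 N·m counterclockwise.
Net load moment about support B = 180.9 N·m counterclockwise.
Reaction R at support A is upward at 1.68 m, arm 1.49 m → moment R × 1.49 clockwise.
For rotational equilibrium, R × 1.49 = 180.9, so R = 121 N.

R_A ≈ 121 N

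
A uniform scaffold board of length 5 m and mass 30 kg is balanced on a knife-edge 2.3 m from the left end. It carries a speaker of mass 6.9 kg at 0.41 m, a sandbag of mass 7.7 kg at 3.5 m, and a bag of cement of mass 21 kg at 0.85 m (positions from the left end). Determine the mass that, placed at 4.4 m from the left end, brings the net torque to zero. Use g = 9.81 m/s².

m ≈ 13.5 kg

Taking torques about the knife-edge (at 2.3 m from the left end):
Beam weight: 30 × 9.81 = 294.3 N down at 2.5 m → arm 0.2 m, τ = 294.3 × 0.2 = 58.86 N·m clockwise.
Speaker: 6.9 × 9.81 = 67.69 N down at 0.41 m → arm 1.89 m, τ = 67.69 × 1.89 = 127.9 N·m counterclockwise.
Sandbag: 7.7 × 9.81 = 75.54 N down at 3.5 m → arm 1.2 m, τ = 75.54 × 1.2 = 90.65 N·m clockwise.
Bag of cement: 21 × 9.81 = 206 N down at 0.85 m → arm 1.45 m, τ = 206 × 1.45 = 298.7 N·m counterclockwise.
Net moment of known loads = 277.1 N·m counterclockwise.
An unknown mass m at 4.4 m has arm 2.1 m; its moment is m·g·2.1 clockwise.
Στ = 0 ⇒ m × 9.81 × 2.1 = 277.1 ⇒ m = 277.1 / (9.81 × 2.1) = 13.5 kg.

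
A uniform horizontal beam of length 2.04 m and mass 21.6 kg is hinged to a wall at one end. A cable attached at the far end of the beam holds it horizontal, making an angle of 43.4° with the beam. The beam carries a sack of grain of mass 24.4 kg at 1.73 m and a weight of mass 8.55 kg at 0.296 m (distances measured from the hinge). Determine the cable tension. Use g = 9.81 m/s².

About the hinge:
Beam weight: 21.6 × 9.81 = 211.9 N down at 1.02 m → arm 1.02 m, τ = 211.9 × 1.02 = 216.1 N·m clockwise.
Sack of grain: 24.4 × 9.81 = 239.4 N down at 1.73 m → arm 1.73 m, τ = 239.4 × 1.73 = 414.2 N·m clockwise.
Weight: 8.55 × 9.81 = 83.88 N down at 0.296 m → arm 0.296 m, τ = 83.88 × 0.296 = 24.83 N·m clockwise.
Total clockwise load moment = 655.1 N·m.
The cable tension T acts at 2.04 m; only its component perpendicular to the beam, T sinθ, produces torque. sin 43.4° = 0.6871.
Balancing moments: T × 2.04 × 0.6871 = 655.1, giving T = 655.1 / 1.402 = 467 N.

T ≈ 467 N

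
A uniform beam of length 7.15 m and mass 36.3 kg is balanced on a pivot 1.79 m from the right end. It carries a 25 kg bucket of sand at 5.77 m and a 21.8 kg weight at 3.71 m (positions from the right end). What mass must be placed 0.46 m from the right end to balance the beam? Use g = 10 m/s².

m ≈ 155 kg

Take moments about the pivot (at 1.79 m from the right end).
Beam weight: 36.3 × 10 = 363 N down at 3.575 m → arm 1.785 m, τ = 363 × 1.785 = 648 N·m counterclockwise.
Bucket of sand: 25 × 10 = 250 N down at 5.77 m → arm 3.98 m, τ = 250 × 3.98 = 995 N·m counterclockwise.
Weight: 21.8 × 10 = 218 N down at 3.71 m → arm 1.92 m, τ = 218 × 1.92 = 418.6 N·m counterclockwise.
Net moment of known loads = 2062 N·m counterclockwise.
An unknown mass m at 0.46 m has arm 1.33 m; its moment is m·g·1.33 clockwise.
For rotational equilibrium, m × 10 × 1.33 = 2062, so m = 2062 / (10 × 1.33) = 155 kg.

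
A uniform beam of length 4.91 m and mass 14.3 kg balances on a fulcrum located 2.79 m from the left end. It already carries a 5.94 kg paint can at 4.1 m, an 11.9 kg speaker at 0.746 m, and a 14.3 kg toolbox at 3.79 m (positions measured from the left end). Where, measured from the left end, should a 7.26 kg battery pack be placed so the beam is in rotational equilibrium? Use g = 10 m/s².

x ≈ 3.76 m from the left end

Sum moments about the fulcrum (at 2.79 m from the left end) (the support reaction has zero arm there).
Beam weight: 14.3 × 10 = 143 N down at 2.455 m → arm 0.335 m, τ = 143 × 0.335 = 47.91 N·m counterclockwise.
Paint can: 5.94 × 10 = 59.4 N down at 4.1 m → arm 1.31 m, τ = 59.4 × 1.31 = 77.81 N·m clockwise.
Speaker: 11.9 × 10 = 119 N down at 0.746 m → arm 2.044 m, τ = 119 × 2.044 = 243.2 N·m counterclockwise.
Toolbox: 14.3 × 10 = 143 N down at 3.79 m → arm 1 m, τ = 143 × 1 = 143 N·m clockwise.
Net moment of existing loads = 70.3 N·m counterclockwise.
The battery pack weighs 7.26 × 10 = 72.6 N and must supply an equal clockwise moment, so its lever arm about the fulcrum is 70.3 / 72.6 = 0.968 m.
That puts it at 2.79 + 0.968 = 3.76 m from the left end.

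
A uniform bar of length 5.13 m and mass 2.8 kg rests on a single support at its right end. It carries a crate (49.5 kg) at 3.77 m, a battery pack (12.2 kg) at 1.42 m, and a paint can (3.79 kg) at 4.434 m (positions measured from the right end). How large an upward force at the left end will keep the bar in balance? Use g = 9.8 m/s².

About the right end:
Beam weight: 2.8 × 9.8 = 27.44 N down at 2.565 m → arm 2.565 m, τ = 27.44 × 2.565 = 70.38 N·m counterclockwise.
Crate: 49.5 × 9.8 = 485.1 N down at 3.77 m → arm 3.77 m, τ = 485.1 × 3.77 = 1829 N·m counterclockwise.
Battery pack: 12.2 × 9.8 = 119.6 N down at 1.42 m → arm 1.42 m, τ = 119.6 × 1.42 = 169.8 N·m counterclockwise.
Paint can: 3.79 × 9.8 = 37.14 N down at 4.434 m → arm 4.434 m, τ = 37.14 × 4.434 = 164.7 N·m counterclockwise.
Net moment of the loads = 2234 N·m counterclockwise.
The upward force F acts at the left end, arm 5.13 m, giving F × 5.13 clockwise.
Setting net torque to zero: F × 5.13 = 2234 → F = 2234 / 5.13 = 435 N.

F ≈ 435 N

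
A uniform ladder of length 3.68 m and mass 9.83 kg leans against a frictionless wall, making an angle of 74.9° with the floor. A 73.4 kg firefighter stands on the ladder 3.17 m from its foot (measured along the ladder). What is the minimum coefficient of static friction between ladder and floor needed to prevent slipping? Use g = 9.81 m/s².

μ_min ≈ 0.221

Sum moments about the foot of the ladder (the floor normal and friction both act there and drop out).
Ladder weight 9.83×9.81 = 96.43 N acts at 1.84 m along the ladder; its horizontal arm is 1.84·cos74.9° = 0.4793 m → τ = 46.22 N·m clockwise.
Firefighter: 73.4×9.81 = 720.1 N at 3.17 m → arm 0.8258 m → τ = 594.7 N·m clockwise.
Wall normal N acts horizontally at the top; its moment arm is the height L sinθ = 3.68·sin74.9° = 3.553 m, counterclockwise.
For rotational equilibrium, N × 3.553 = 640.9, so N = 180.4 N.
ΣFx = 0 ⇒ f = N_wall = 180.4 N. ΣFy = 0 ⇒ N_floor = 816.5 N.
μ_min = f / N_floor = 180.4 / 816.5 = 0.221.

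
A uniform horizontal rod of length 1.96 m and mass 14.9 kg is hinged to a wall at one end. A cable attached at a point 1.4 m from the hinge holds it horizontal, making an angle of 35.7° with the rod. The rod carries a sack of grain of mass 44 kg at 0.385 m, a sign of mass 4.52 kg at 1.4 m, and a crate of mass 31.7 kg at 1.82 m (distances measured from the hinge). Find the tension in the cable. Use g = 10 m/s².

T ≈ 1170 N

Sum moments about the hinge (the unknown hinge reaction has zero arm there).
Beam weight: 14.9 × 10 = 149 N down at 0.98 m → arm 0.98 m, τ = 149 × 0.98 = 146 N·m clockwise.
Sack of grain: 44 × 10 = 440 N down at 0.385 m → arm 0.385 m, τ = 440 × 0.385 = 169.4 N·m clockwise.
Sign: 4.52 × 10 = 45.2 N down at 1.4 m → arm 1.4 m, τ = 45.2 × 1.4 = 63.28 N·m clockwise.
Crate: 31.7 × 10 = 317 N down at 1.82 m → arm 1.82 m, τ = 317 × 1.82 = 576.9 N·m clockwise.
Total clockwise load moment = 955.6 N·m.
The cable tension T acts at 1.4 m; only its component perpendicular to the rod, T sinθ, produces torque. sin 35.7° = 0.5835.
Setting net torque to zero: T × 1.4 × 0.5835 = 955.6 → T = 955.6 / 0.8169 = 1170 N.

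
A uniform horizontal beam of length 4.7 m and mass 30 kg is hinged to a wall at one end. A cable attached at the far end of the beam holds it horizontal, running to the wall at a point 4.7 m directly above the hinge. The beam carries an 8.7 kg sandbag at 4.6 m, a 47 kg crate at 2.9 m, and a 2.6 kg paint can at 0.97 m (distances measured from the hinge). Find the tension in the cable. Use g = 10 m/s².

Choose the hinge as the axis so the unknown hinge reaction has zero arm there.
Beam weight: 30 × 10 = 300 N down at 2.35 m → arm 2.35 m, τ = 300 × 2.35 = 705 N·m clockwise.
Sandbag: 8.7 × 10 = 87 N down at 4.6 m → arm 4.6 m, τ = 87 × 4.6 = 400.2 N·m clockwise.
Crate: 47 × 10 = 470 N down at 2.9 m → arm 2.9 m, τ = 470 × 2.9 = 1363 N·m clockwise.
Paint can: 2.6 × 10 = 26 N down at 0.97 m → arm 0.97 m, τ = 26 × 0.97 = 25.22 N·m clockwise.
Total clockwise load moment = 2493 N·m.
The cable tension T acts at 4.7 m; only its component perpendicular to the beam, T sinθ, produces torque. sinθ = h/√(h²+d²) = 4.7/√(4.7²+4.7²) = 0.7071.
Στ = 0 ⇒ T × 4.7 × 0.7071 = 2493 ⇒ T = 2493 / 3.323 = 750 N.

T ≈ 750 N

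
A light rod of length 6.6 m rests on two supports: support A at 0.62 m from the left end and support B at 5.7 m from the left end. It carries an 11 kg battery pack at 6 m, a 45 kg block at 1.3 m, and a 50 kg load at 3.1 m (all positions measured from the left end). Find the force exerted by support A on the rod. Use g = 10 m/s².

Choose support B as the axis so its reaction then has zero moment arm.
Battery pack: 11 × 10 = 110 N down at 6 m → arm 0.3 m, τ = 110 × 0.3 = 33 N·m clockwise.
Block: 45 × 10 = 450 N down at 1.3 m → arm 4.4 m, τ = 450 × 4.4 = 1980 N·m counterclockwise.
Load: 50 × 10 = 500 N down at 3.1 m → arm 2.6 m, τ = 500 × 2.6 = 1300 N·m counterclockwise.
Net load moment about support B = 3247 N·m counterclockwise.
Reaction R at support A is upward at 0.62 m, arm 5.08 m → moment R × 5.08 clockwise.
Setting net torque to zero: R × 5.08 = 3247 → R = 639 N.

R_A ≈ 639 N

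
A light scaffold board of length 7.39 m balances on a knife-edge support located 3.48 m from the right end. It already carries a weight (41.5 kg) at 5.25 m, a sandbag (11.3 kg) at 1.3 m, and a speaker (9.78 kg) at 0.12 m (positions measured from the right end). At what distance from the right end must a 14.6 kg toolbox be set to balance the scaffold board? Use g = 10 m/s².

x ≈ 2.39 m from the right end

Sum moments about the knife-edge support (at 3.48 m from the right end) (the support reaction has zero arm there).
Weight: 41.5 × 10 = 415 N down at 5.25 m → arm 1.77 m, τ = 415 × 1.77 = 734.5 N·m counterclockwise.
Sandbag: 11.3 × 10 = 113 N down at 1.3 m → arm 2.18 m, τ = 113 × 2.18 = 246.3 N·m clockwise.
Speaker: 9.78 × 10 = 97.8 N down at 0.12 m → arm 3.36 m, τ = 97.8 × 3.36 = 328.6 N·m clockwise.
Net moment of existing loads = 159.6 N·m counterclockwise.
The toolbox weighs 14.6 × 10 = 146 N and must supply an equal clockwise moment, so its lever arm about the knife-edge support is 159.6 / 146 = 1.09 m.
That puts it at 3.48 − 1.09 = 2.39 m from the right end.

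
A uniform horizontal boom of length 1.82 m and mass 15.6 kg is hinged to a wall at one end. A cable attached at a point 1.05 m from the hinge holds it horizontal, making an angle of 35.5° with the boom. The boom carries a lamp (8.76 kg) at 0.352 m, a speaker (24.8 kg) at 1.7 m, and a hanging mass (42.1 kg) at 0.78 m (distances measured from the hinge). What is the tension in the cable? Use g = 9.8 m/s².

T ≈ 1480 N

About the hinge:
Beam weight: 15.6 × 9.8 = 152.9 N down at 0.91 m → arm 0.91 m, τ = 152.9 × 0.91 = 139.1 N·m clockwise.
Lamp: 8.76 × 9.8 = 85.85 N down at 0.352 m → arm 0.352 m, τ = 85.85 × 0.352 = 30.22 N·m clockwise.
Speaker: 24.8 × 9.8 = 243 N down at 1.7 m → arm 1.7 m, τ = 243 × 1.7 = 413.1 N·m clockwise.
Hanging mass: 42.1 × 9.8 = 412.6 N down at 0.78 m → arm 0.78 m, τ = 412.6 × 0.78 = 321.8 N·m clockwise.
Total clockwise load moment = 904.2 N·m.
The cable tension T acts at 1.05 m; only its component perpendicular to the boom, T sinθ, produces torque. sin 35.5° = 0.5807.
For rotational equilibrium, T × 1.05 × 0.5807 = 904.2, so T = 904.2 / 0.6097 = 1480 N.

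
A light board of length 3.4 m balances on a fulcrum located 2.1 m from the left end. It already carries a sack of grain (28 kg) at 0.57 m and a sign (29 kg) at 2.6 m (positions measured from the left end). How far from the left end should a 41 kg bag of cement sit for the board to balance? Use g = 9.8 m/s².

Take moments about the fulcrum (at 2.1 m from the left end).
Sack of grain: 28 × 9.8 = 274.4 N down at 0.57 m → arm 1.53 m, τ = 274.4 × 1.53 = 419.8 N·m counterclockwise.
Sign: 29 × 9.8 = 284.2 N down at 2.6 m → arm 0.5 m, τ = 284.2 × 0.5 = 142.1 N·m clockwise.
Net moment of existing loads = 277.7 N·m counterclockwise.
The bag of cement weighs 41 × 9.8 = 401.8 N and must supply an equal clockwise moment, so its lever arm about the fulcrum is 277.7 / 401.8 = 0.691 m.
That puts it at 2.1 + 0.691 = 2.79 m from the left end.

x ≈ 2.79 m from the left end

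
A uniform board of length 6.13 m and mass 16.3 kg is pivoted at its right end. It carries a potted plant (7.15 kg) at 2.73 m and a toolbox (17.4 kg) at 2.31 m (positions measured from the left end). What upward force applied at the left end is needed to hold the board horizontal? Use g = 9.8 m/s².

About the right end:
Beam weight: 16.3 × 9.8 = 159.7 N down at 3.065 m → arm 3.065 m, τ = 159.7 × 3.065 = 489.5 N·m counterclockwise.
Potted plant: 7.15 × 9.8 = 70.07 N down at 2.73 m → arm 3.4 m, τ = 70.07 × 3.4 = 238.2 N·m counterclockwise.
Toolbox: 17.4 × 9.8 = 170.5 N down at 2.31 m → arm 3.82 m, τ = 170.5 × 3.82 = 651.3 N·m counterclockwise.
Net moment of the loads = 1379 N·m counterclockwise.
The upward force F acts at the left end, arm 6.13 m, giving F × 6.13 clockwise.
Setting net torque to zero: F × 6.13 = 1379 → F = 1379 / 6.13 = 225 N.

F ≈ 225 N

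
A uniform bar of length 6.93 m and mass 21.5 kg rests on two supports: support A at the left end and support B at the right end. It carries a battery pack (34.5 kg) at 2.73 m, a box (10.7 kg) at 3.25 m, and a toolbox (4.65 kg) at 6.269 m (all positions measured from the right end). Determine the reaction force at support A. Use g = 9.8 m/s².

Sum moments about support B (its reaction then has zero moment arm).
Beam weight: 21.5 × 9.8 = 210.7 N down at 3.465 m → arm 3.465 m, τ = 210.7 × 3.465 = 730.1 N·m counterclockwise.
Battery pack: 34.5 × 9.8 = 338.1 N down at 2.73 m → arm 2.73 m, τ = 338.1 × 2.73 = 923 N·m counterclockwise.
Box: 10.7 × 9.8 = 104.9 N down at 3.25 m → arm 3.25 m, τ = 104.9 × 3.25 = 340.9 N·m counterclockwise.
Toolbox: 4.65 × 9.8 = 45.57 N down at 6.269 m → arm 6.269 m, τ = 45.57 × 6.269 = 285.7 N·m counterclockwise.
Net load moment about support B = 2280 N·m counterclockwise.
Reaction R at support A is upward at 6.93 m, arm 6.93 m → moment R × 6.93 clockwise.
Στ = 0 ⇒ R × 6.93 = 2280 ⇒ R = 329 N.

R_A ≈ 329 N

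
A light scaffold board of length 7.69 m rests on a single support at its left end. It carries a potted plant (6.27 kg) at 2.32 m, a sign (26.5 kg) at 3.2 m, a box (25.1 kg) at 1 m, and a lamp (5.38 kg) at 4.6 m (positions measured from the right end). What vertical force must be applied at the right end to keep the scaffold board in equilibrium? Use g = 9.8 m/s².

F ≈ 430 N

About the left end:
Potted plant: 6.27 × 9.8 = 61.45 N down at 2.32 m → arm 5.37 m, τ = 61.45 × 5.37 = 330 N·m clockwise.
Sign: 26.5 × 9.8 = 259.7 N down at 3.2 m → arm 4.49 m, τ = 259.7 × 4.49 = 1166 N·m clockwise.
Box: 25.1 × 9.8 = 246 N down at 1 m → arm 6.69 m, τ = 246 × 6.69 = 1646 N·m clockwise.
Lamp: 5.38 × 9.8 = 52.72 N down at 4.6 m → arm 3.09 m, τ = 52.72 × 3.09 = 162.9 N·m clockwise.
Net moment of the loads = 3305 N·m clockwise.
The upward force F acts at the right end, arm 7.69 m, giving F × 7.69 counterclockwise.
Στ = 0 ⇒ F × 7.69 = 3305 ⇒ F = 3305 / 7.69 = 430 N.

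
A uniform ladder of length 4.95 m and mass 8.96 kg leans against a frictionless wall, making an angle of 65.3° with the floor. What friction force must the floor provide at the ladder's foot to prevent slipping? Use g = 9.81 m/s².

f ≈ 20.2 N

About the foot of the ladder:
Ladder weight 8.96×9.81 = 87.9 N acts at 2.475 m along the ladder; its horizontal arm is 2.475·cos65.3° = 1.034 m → τ = 90.89 N·m clockwise.
Wall normal N acts horizontally at the top; its moment arm is the height L sinθ = 4.95·sin65.3° = 4.497 m, counterclockwise.
For rotational equilibrium, N × 4.497 = 90.89, so N = 20.2 N.
ΣFx = 0: friction at the foot balances the wall's push, so f = N_wall = 20.2 N.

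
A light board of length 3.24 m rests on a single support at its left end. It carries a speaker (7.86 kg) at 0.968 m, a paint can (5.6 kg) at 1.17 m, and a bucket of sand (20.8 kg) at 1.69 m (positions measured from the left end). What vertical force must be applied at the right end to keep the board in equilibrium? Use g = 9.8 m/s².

Sum moments about the left end (the unknown pivot reaction has zero arm there).
Speaker: 7.86 × 9.8 = 77.03 N down at 0.968 m → arm 0.968 m, τ = 77.03 × 0.968 = 74.57 N·m clockwise.
Paint can: 5.6 × 9.8 = 54.88 N down at 1.17 m → arm 1.17 m, τ = 54.88 × 1.17 = 64.21 N·m clockwise.
Bucket of sand: 20.8 × 9.8 = 203.8 N down at 1.69 m → arm 1.69 m, τ = 203.8 × 1.69 = 344.4 N·m clockwise.
Net moment of the loads = 483.2 N·m clockwise.
The upward force F acts at the right end, arm 3.24 m, giving F × 3.24 counterclockwise.
Balancing moments: F × 3.24 = 483.2, giving F = 483.2 / 3.24 = 149 N.

F ≈ 149 N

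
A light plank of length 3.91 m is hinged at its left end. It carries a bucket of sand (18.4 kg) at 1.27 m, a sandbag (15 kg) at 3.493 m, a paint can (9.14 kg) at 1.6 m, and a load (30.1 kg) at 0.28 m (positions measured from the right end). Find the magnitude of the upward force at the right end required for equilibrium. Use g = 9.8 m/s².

F ≈ 464 N

About the left end:
Bucket of sand: 18.4 × 9.8 = 180.3 N down at 1.27 m → arm 2.64 m, τ = 180.3 × 2.64 = 476 N·m clockwise.
Sandbag: 15 × 9.8 = 147 N down at 3.493 m → arm 0.417 m, τ = 147 × 0.417 = 61.3 N·m clockwise.
Paint can: 9.14 × 9.8 = 89.57 N down at 1.6 m → arm 2.31 m, τ = 89.57 × 2.31 = 206.9 N·m clockwise.
Load: 30.1 × 9.8 = 295 N down at 0.28 m → arm 3.63 m, τ = 295 × 3.63 = 1071 N·m clockwise.
Net moment of the loads = 1815 N·m clockwise.
The upward force F acts at the right end, arm 3.91 m, giving F × 3.91 counterclockwise.
For rotational equilibrium, F × 3.91 = 1815, so F = 1815 / 3.91 = 464 N.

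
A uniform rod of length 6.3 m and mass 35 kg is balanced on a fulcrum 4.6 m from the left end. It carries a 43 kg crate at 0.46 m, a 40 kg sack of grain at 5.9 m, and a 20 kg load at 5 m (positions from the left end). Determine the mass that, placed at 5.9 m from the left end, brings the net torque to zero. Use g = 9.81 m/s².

About the fulcrum (at 4.6 m from the left end):
Beam weight: 35 × 9.81 = 343.4 N down at 3.15 m → arm 1.45 m, τ = 343.4 × 1.45 = 497.9 N·m counterclockwise.
Crate: 43 × 9.81 = 421.8 N down at 0.46 m → arm 4.14 m, τ = 421.8 × 4.14 = 1746 N·m counterclockwise.
Sack of grain: 40 × 9.81 = 392.4 N down at 5.9 m → arm 1.3 m, τ = 392.4 × 1.3 = 510.1 N·m clockwise.
Load: 20 × 9.81 = 196.2 N down at 5 m → arm 0.4 m, τ = 196.2 × 0.4 = 78.48 N·m clockwise.
Net moment of known loads = 1655 N·m counterclockwise.
An unknown mass m at 5.9 m has arm 1.3 m; its moment is m·g·1.3 clockwise.
For rotational equilibrium, m × 9.81 × 1.3 = 1655, so m = 1655 / (9.81 × 1.3) = 130 kg.

m ≈ 130 kg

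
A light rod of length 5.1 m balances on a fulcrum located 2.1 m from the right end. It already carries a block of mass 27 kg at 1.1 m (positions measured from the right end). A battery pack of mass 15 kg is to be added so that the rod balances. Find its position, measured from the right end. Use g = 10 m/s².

Sum moments about the fulcrum (at 2.1 m from the right end) (the support reaction has zero arm there).
Block: 27 × 10 = 270 N down at 1.1 m → arm 1 m, τ = 270 × 1 = 270 N·m clockwise.
Net moment of existing loads = 270 N·m clockwise.
The battery pack weighs 15 × 10 = 150 N and must supply an equal counterclockwise moment, so its lever arm about the fulcrum is 270 / 150 = 1.8 m.
That puts it at 2.1 + 1.8 = 3.9 m from the right end.

x ≈ 3.9 m from the right end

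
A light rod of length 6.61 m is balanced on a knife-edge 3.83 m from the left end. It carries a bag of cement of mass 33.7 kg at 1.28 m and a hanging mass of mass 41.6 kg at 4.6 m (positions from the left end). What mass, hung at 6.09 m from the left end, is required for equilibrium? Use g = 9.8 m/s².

m ≈ 23.9 kg

Take moments about the knife-edge (at 3.83 m from the left end).
Bag of cement: 33.7 × 9.8 = 330.3 N down at 1.28 m → arm 2.55 m, τ = 330.3 × 2.55 = 842.3 N·m counterclockwise.
Hanging mass: 41.6 × 9.8 = 407.7 N down at 4.6 m → arm 0.77 m, τ = 407.7 × 0.77 = 313.9 N·m clockwise.
Net moment of known loads = 528.4 N·m counterclockwise.
An unknown mass m at 6.09 m has arm 2.26 m; its moment is m·g·2.26 clockwise.
For rotational equilibrium, m × 9.8 × 2.26 = 528.4, so m = 528.4 / (9.8 × 2.26) = 23.9 kg.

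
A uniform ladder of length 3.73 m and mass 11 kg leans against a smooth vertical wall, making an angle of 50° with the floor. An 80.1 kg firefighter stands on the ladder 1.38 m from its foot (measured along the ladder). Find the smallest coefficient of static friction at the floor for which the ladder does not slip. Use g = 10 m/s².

μ_min ≈ 0.324

Take moments about the foot of the ladder.
Ladder weight 11×10 = 110 N acts at 1.865 m along the ladder; its horizontal arm is 1.865·cos50° = 1.199 m → τ = 131.9 N·m clockwise.
Firefighter: 80.1×10 = 801 N at 1.38 m → arm 0.887 m → τ = 710.5 N·m clockwise.
Wall normal N acts horizontally at the top; its moment arm is the height L sinθ = 3.73·sin50° = 2.857 m, counterclockwise.
For rotational equilibrium, N × 2.857 = 842.4, so N = 294.9 N.
ΣFx = 0 ⇒ f = N_wall = 294.9 N. ΣFy = 0 ⇒ N_floor = 911 N.
μ_min = f / N_floor = 294.9 / 911 = 0.324.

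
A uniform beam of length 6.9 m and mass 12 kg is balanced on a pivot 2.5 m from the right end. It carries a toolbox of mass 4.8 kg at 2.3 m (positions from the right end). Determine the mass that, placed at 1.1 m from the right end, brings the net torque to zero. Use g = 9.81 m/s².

Sum moments about the pivot (at 2.5 m from the right end) (the support reaction has zero arm there).
Beam weight: 12 × 9.81 = 117.7 N down at 3.45 m → arm 0.95 m, τ = 117.7 × 0.95 = 111.8 N·m counterclockwise.
Toolbox: 4.8 × 9.81 = 47.09 N down at 2.3 m → arm 0.2 m, τ = 47.09 × 0.2 = 9.418 N·m clockwise.
Net moment of known loads = 102.4 N·m counterclockwise.
An unknown mass m at 1.1 m has arm 1.4 m; its moment is m·g·1.4 clockwise.
Στ = 0 ⇒ m × 9.81 × 1.4 = 102.4 ⇒ m = 102.4 / (9.81 × 1.4) = 7.46 kg.

m ≈ 7.46 kg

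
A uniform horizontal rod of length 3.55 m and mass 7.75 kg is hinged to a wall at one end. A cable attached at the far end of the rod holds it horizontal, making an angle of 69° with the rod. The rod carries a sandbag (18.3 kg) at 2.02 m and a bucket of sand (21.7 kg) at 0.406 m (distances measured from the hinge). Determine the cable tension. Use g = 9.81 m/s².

About the hinge:
Beam weight: 7.75 × 9.81 = 76.03 N down at 1.775 m → arm 1.775 m, τ = 76.03 × 1.775 = 135 N·m clockwise.
Sandbag: 18.3 × 9.81 = 179.5 N down at 2.02 m → arm 2.02 m, τ = 179.5 × 2.02 = 362.6 N·m clockwise.
Bucket of sand: 21.7 × 9.81 = 212.9 N down at 0.406 m → arm 0.406 m, τ = 212.9 × 0.406 = 86.44 N·m clockwise.
Total clockwise load moment = 584 N·m.
The cable tension T acts at 3.55 m; only its component perpendicular to the rod, T sinθ, produces torque. sin 69° = 0.9336.
Balancing moments: T × 3.55 × 0.9336 = 584, giving T = 584 / 3.314 = 176 N.

T ≈ 176 N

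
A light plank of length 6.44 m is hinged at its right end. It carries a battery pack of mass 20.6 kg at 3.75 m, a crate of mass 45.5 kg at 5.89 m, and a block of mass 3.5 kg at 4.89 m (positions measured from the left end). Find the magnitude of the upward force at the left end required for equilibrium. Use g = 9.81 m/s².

F ≈ 131 N

Choose the right end as the axis so the unknown pivot reaction has zero arm there.
Battery pack: 20.6 × 9.81 = 202.1 N down at 3.75 m → arm 2.69 m, τ = 202.1 × 2.69 = 543.6 N·m counterclockwise.
Crate: 45.5 × 9.81 = 446.4 N down at 5.89 m → arm 0.55 m, τ = 446.4 × 0.55 = 245.5 N·m counterclockwise.
Block: 3.5 × 9.81 = 34.34 N down at 4.89 m → arm 1.55 m, τ = 34.34 × 1.55 = 53.23 N·m counterclockwise.
Net moment of the loads = 842.3 N·m counterclockwise.
The upward force F acts at the left end, arm 6.44 m, giving F × 6.44 clockwise.
For rotational equilibrium, F × 6.44 = 842.3, so F = 842.3 / 6.44 = 131 N.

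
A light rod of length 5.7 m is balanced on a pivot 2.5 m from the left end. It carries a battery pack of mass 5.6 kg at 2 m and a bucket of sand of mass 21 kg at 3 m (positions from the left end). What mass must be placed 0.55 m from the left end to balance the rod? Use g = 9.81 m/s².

m ≈ 3.95 kg

About the pivot (at 2.5 m from the left end):
Battery pack: 5.6 × 9.81 = 54.94 N down at 2 m → arm 0.5 m, τ = 54.94 × 0.5 = 27.47 N·m counterclockwise.
Bucket of sand: 21 × 9.81 = 206 N down at 3 m → arm 0.5 m, τ = 206 × 0.5 = 103 N·m clockwise.
Net moment of known loads = 75.53 N·m clockwise.
An unknown mass m at 0.55 m has arm 1.95 m; its moment is m·g·1.95 counterclockwise.
Setting net torque to zero: m × 9.81 × 1.95 = 75.53 → m = 75.53 / (9.81 × 1.95) = 3.95 kg.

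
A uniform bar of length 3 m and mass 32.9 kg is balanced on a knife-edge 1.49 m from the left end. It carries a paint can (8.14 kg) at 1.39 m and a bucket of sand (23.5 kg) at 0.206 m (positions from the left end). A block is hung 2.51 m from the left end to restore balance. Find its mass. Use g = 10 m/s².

m ≈ 30.1 kg

Choose the knife-edge (at 1.49 m from the left end) as the axis so the support reaction has zero arm there.
Beam weight: 32.9 × 10 = 329 N down at 1.5 m → arm 0.01 m, τ = 329 × 0.01 = 3.29 N·m clockwise.
Paint can: 8.14 × 10 = 81.4 N down at 1.39 m → arm 0.1 m, τ = 81.4 × 0.1 = 8.14 N·m counterclockwise.
Bucket of sand: 23.5 × 10 = 235 N down at 0.206 m → arm 1.284 m, τ = 235 × 1.284 = 301.7 N·m counterclockwise.
Net moment of known loads = 306.6 N·m counterclockwise.
An unknown mass m at 2.51 m has arm 1.02 m; its moment is m·g·1.02 clockwise.
Setting net torque to zero: m × 10 × 1.02 = 306.6 → m = 306.6 / (10 × 1.02) = 30.1 kg.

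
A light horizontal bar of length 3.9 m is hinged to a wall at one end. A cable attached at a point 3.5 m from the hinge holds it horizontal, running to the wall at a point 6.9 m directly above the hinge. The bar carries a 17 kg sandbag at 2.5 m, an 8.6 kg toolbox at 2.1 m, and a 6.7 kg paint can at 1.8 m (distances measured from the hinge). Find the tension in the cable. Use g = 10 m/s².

T ≈ 233 N

Sum moments about the hinge (the unknown hinge reaction has zero arm there).
Sandbag: 17 × 10 = 170 N down at 2.5 m → arm 2.5 m, τ = 170 × 2.5 = 425 N·m clockwise.
Toolbox: 8.6 × 10 = 86 N down at 2.1 m → arm 2.1 m, τ = 86 × 2.1 = 180.6 N·m clockwise.
Paint can: 6.7 × 10 = 67 N down at 1.8 m → arm 1.8 m, τ = 67 × 1.8 = 120.6 N·m clockwise.
Total clockwise load moment = 726.2 N·m.
The cable tension T acts at 3.5 m; only its component perpendicular to the bar, T sinθ, produces torque. sinθ = h/√(h²+d²) = 6.9/√(6.9²+3.5²) = 0.8918.
For rotational equilibrium, T × 3.5 × 0.8918 = 726.2, so T = 726.2 / 3.121 = 233 N.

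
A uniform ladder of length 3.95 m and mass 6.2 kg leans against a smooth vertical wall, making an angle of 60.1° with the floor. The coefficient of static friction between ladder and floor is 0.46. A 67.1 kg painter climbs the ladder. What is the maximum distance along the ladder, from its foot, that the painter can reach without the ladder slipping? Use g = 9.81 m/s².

d ≈ 3.27 m

About the foot of the ladder:
Ladder weight 6.2×9.81 = 60.82 N acts at 1.975 m along the ladder; its horizontal arm is 1.975·cos60.1° = 0.9845 m → τ = 59.88 N·m clockwise.
Painter weight 67.1×9.81 = 658.3 N at distance d → arm d·cos60.1° → τ = 658.3·d·0.4985 clockwise.
Wall normal N at the top has arm L sinθ = 3.424 m counterclockwise, so Στ = 0 gives N·3.424 = 59.88 + 328.2·d.
ΣFy = 0 ⇒ N_floor = 719.1 N, so the maximum friction is μ_s·N_floor = 0.46×719.1 = 330.8 N. ΣFx = 0 ⇒ N_wall = f, so at the slipping point N = 330.8 N.
Substituting: 330.8×3.424 = 59.88 + 328.2·d ⇒ d = (1133 − 59.88) / 328.2 = 3.27 m.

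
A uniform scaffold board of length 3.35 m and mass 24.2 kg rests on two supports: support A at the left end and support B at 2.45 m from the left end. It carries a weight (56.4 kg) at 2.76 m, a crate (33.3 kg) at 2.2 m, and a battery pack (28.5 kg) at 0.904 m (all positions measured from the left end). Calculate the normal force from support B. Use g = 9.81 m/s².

About support A:
Beam weight: 24.2 × 9.81 = 237.4 N down at 1.675 m → arm 1.675 m, τ = 237.4 × 1.675 = 397.6 N·m clockwise.
Weight: 56.4 × 9.81 = 553.3 N down at 2.76 m → arm 2.76 m, τ = 553.3 × 2.76 = 1527 N·m clockwise.
Crate: 33.3 × 9.81 = 326.7 N down at 2.2 m → arm 2.2 m, τ = 326.7 × 2.2 = 718.7 N·m clockwise.
Battery pack: 28.5 × 9.81 = 279.6 N down at 0.904 m → arm 0.904 m, τ = 279.6 × 0.904 = 252.8 N·m clockwise.
Net load moment about support A = 2896 N·m clockwise.
Reaction R at support B is upward at 2.45 m, arm 2.45 m → moment R × 2.45 counterclockwise.
Setting net torque to zero: R × 2.45 = 2896 → R = 1180 N.

R_B ≈ 1180 N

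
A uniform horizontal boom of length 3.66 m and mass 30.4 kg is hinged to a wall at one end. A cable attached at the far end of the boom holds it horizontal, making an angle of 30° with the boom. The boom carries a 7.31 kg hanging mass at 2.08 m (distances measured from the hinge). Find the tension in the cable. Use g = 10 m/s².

Take moments about the hinge.
Beam weight: 30.4 × 10 = 304 N down at 1.83 m → arm 1.83 m, τ = 304 × 1.83 = 556.3 N·m clockwise.
Hanging mass: 7.31 × 10 = 73.1 N down at 2.08 m → arm 2.08 m, τ = 73.1 × 2.08 = 152 N·m clockwise.
Total clockwise load moment = 708.3 N·m.
The cable tension T acts at 3.66 m; only its component perpendicular to the boom, T sinθ, produces torque. sin 30° = 0.5.
Setting net torque to zero: T × 3.66 × 0.5 = 708.3 → T = 708.3 / 1.83 = 387 N.

T ≈ 387 N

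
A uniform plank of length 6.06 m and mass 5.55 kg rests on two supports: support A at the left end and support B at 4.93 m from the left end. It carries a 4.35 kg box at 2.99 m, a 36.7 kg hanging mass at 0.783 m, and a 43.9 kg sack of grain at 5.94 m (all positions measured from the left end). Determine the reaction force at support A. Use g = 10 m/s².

Taking torques about support B:
Beam weight: 5.55 × 10 = 55.5 N down at 3.03 m → arm 1.9 m, τ = 55.5 × 1.9 = 105.4 N·m counterclockwise.
Box: 4.35 × 10 = 43.5 N down at 2.99 m → arm 1.94 m, τ = 43.5 × 1.94 = 84.39 N·m counterclockwise.
Hanging mass: 36.7 × 10 = 367 N down at 0.783 m → arm 4.147 m, τ = 367 × 4.147 = 1522 N·m counterclockwise.
Sack of grain: 43.9 × 10 = 439 N down at 5.94 m → arm 1.01 m, τ = 439 × 1.01 = 443.4 N·m clockwise.
Net load moment about support B = 1268 N·m counterclockwise.
Reaction R at support A is upward at 0 m, arm 4.93 m → moment R × 4.93 clockwise.
For rotational equilibrium, R × 4.93 = 1268, so R = 257 N.

R_A ≈ 257 N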